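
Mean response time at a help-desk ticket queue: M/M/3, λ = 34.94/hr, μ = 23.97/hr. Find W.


a = 1.4577; ρ = 0.4859; P₀ = 0.221039
Lq = P₀·a^c·ρ/(c!(1−ρ)²) = 0.20975
Wq = Lq/λ = 0.20975/34.94 = 0.006003 hr
W = Wq + 1/μ = 0.006003 + 0.04172 = 0.04772 hr

Final: 0.04772 hr


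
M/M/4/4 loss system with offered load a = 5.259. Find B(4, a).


B(c,a) = (a^c/c!) / Σ_{k=0}^{c} a^k/k!
a^4/4! = 31.871422
Σ terms (k=0..4): 1.00000 + 5.25900 + 13.82854 + 24.24143 + 31.87142 = 76.200394
B = 31.871422/76.200394 = 0.418258

Final: 0.418258


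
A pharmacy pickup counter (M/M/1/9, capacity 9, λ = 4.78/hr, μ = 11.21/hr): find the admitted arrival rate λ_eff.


ρ = 0.4264; P_K = (1−ρ)ρ^9/(1−ρ^10) = 0.0002674
λ_eff = λ(1 − P_K) = 4.78·(1 − 0.0002674) = 4.78·0.999733 = 4.7787 /hr

Final: 4.7787 /hr


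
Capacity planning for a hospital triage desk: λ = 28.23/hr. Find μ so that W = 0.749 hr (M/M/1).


W = 1/(μ−λ) ⇒ μ − λ = 1/W = 1/0.749 = 1.3351
μ = λ + 1/W = 28.23 + 1.3351 = 29.5651 per hr

Final: 29.5651 /hr


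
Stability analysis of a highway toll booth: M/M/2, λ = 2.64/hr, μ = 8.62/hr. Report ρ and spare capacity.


Total capacity cμ = 2·8.62 = 17.24/hr
ρ = λ/(cμ) = 2.64/17.24 = 0.1531
Stable ⇔ ρ < 1: YES
Spare capacity = cμ − λ = 17.24 − 2.64 = 14.60/hr

Final: ρ = 0.1531; stable; margin = 14.60/hr


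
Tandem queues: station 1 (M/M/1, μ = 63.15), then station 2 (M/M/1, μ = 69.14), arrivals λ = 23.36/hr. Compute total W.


Each node sees arrival rate λ = 23.36/hr (tandem ⇒ throughput preserved).
W₁ = 1/(μ₁−λ) = 1/(63.15−23.36) = 0.02513 hr
W₂ = 1/(μ₂−λ) = 1/(69.14−23.36) = 0.02184 hr
W_total = W₁ + W₂ = 0.02513 + 0.02184 = 0.04698 hr

Final: 0.04698 hr


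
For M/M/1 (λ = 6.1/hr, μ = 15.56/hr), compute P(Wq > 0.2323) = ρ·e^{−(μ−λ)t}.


ρ = 6.1/15.56 = 0.3920
P(Wq > t) = ρ·e^{−(μ−λ)t} = 0.3920·e^{−2.1976}
= 0.3920·0.111074 = 0.043544

Final: 0.043544


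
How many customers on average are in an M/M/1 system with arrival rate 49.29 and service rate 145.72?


ρ = λ/μ = 49.29/145.72 = 0.3383
L = ρ/(1−ρ) = 0.3383/(1 − 0.3383) = 0.3383/0.6617 = 0.5111

Final: 0.5111


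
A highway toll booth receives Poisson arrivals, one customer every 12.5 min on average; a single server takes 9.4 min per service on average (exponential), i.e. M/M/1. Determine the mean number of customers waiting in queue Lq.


λ = 60/12.5 = 4.8000 /hr
μ = 60/9.4 = 6.3830 /hr
ρ = λ/μ = 4.8000/6.3830 = 0.7520
Lq = ρ²/(1−ρ) = 0.5655/0.2480 = 2.2803

Final: 2.2803


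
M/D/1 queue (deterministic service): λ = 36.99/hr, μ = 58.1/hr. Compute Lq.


ρ = 36.99/58.1 = 0.6367
M/D/1: Lq = ρ²/(2(1−ρ)) = 0.4053/(2·0.3633) = 0.55779

Final: 0.55779


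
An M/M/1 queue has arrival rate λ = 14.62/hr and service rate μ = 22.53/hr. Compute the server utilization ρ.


ρ = λ/μ = 14.62/22.53 = 0.6489

Final: 0.6489


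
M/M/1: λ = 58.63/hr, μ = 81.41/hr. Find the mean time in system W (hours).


W = 1/(μ−λ) = 1/(81.41 − 58.63) = 1/22.78 = 0.04390 hr

Final: 0.04390 hr


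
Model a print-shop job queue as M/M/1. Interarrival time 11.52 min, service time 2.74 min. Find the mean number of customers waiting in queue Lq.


λ = 60/11.52 = 5.2083 /hr
μ = 60/2.74 = 21.8978 /hr
ρ = λ/μ = 5.2083/21.8978 = 0.2378
Lq = ρ²/(1−ρ) = 0.05657/0.7622 = 0.07423

Final: 0.07423


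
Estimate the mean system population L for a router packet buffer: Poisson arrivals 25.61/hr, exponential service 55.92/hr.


ρ = λ/μ = 25.61/55.92 = 0.4580
L = ρ/(1−ρ) = 0.4580/(1 − 0.4580) = 0.4580/0.5420 = 0.8449

Final: 0.8449


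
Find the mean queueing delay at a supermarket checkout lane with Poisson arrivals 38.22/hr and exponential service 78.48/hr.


ρ = 38.22/78.48 = 0.4870
Wq = ρ/(μ−λ) = 0.4870/(78.48 − 38.22) = 0.4870/40.26 = 0.01210 hr

Final: 0.01210 hr


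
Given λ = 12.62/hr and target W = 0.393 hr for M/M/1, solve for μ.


W = 1/(μ−λ) ⇒ μ − λ = 1/W = 1/0.393 = 2.5445
μ = λ + 1/W = 12.62 + 2.5445 = 15.1645 per hr

Final: 15.1645 /hr


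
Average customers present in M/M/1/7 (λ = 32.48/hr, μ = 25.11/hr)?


ρ = 32.48/25.11 = 1.2935
L = ρ[1 − (K+1)ρ^K + Kρ^(K+1)] / [(1−ρ)(1−ρ^(K+1))]
Numerator: 1.2935·(1 − 8·6.058780 + 7·7.837083) = 9.558183
Denominator: (-0.2935)·(-6.837083) = 2.006742
L = 9.558183/2.006742 = 4.7630

Final: 4.7630


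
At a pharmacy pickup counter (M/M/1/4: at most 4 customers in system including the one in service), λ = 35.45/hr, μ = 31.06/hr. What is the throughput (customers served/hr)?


ρ = 1.1413; P_K = (1−ρ)ρ^4/(1−ρ^5) = 0.256034
λ_eff = λ(1 − P_K) = 35.45·(1 − 0.256034) = 35.45·0.743966 = 26.3736 /hr

Final: 26.3736 /hr


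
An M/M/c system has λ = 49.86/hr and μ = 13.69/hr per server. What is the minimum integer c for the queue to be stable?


Stability requires cμ > λ ⇔ c > λ/μ.
λ/μ = 49.86/13.69 = 3.6421
Minimum integer c = ⌊3.6421⌋ + 1 = 4
Check: 4·13.69 = 54.76 > 49.86, while 3·13.69 = 41.07 ≤ 49.86

Final: 4 servers


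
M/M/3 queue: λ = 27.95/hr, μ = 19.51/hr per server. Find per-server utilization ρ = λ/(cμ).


ρ = λ/(cμ) = 27.95/(3·19.51) = 27.95/58.53 = 0.4775

Final: 0.4775


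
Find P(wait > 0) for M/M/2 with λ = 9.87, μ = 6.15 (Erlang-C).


a = λ/μ = 1.6049; ρ = a/2 = 0.8024
P₀ = 0.109608 (from M/M/c formula)
C(c,a) = [a^c/(c!(1−ρ))]·P₀ = [2.57563/(2·0.1976)]·0.109608
= 6.51858·0.109608 = 0.714486

Final: 0.714486


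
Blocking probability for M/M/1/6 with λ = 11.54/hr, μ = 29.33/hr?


ρ = λ/μ = 11.54/29.33 = 0.3935
P_K = (1−ρ)ρ^K/(1−ρ^(K+1)) = (0.6065·0.003710)/(1 − 0.001460)
= 0.002250/0.998540 = 0.002254

Final: 0.002254


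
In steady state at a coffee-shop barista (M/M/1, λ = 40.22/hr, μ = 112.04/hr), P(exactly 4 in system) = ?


ρ = 40.22/112.04 = 0.3590
P_n = (1−ρ)·ρ^n = (1 − 0.3590)·0.3590^4 = 0.6410·0.016606 = 0.010645

Final: 0.010645


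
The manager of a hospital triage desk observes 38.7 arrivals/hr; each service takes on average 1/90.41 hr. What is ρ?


ρ = λ/μ = 38.7/90.41 = 0.4280

Final: 0.4280


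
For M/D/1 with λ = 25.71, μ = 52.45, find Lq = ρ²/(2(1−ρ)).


ρ = 25.71/52.45 = 0.4902
M/D/1: Lq = ρ²/(2(1−ρ)) = 0.2403/(2·0.5098) = 0.23565

Final: 0.23565


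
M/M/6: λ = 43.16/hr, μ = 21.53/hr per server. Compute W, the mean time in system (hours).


a = 2.0046; ρ = 0.3341; P₀ = 0.134506
Lq = P₀·a^c·ρ/(c!(1−ρ)²) = 0.009135
Wq = Lq/λ = 0.009135/43.16 = 0.0002117 hr
W = Wq + 1/μ = 0.0002117 + 0.04645 = 0.04666 hr

Final: 0.04666 hr


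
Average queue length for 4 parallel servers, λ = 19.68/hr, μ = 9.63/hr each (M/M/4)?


a = λ/μ = 2.0436; ρ = a/4 = 0.5109
P₀ = 0.124376
Lq = P₀·a^c·ρ / (c!·(1−ρ)²) = 0.124376·17.44196·0.5109/(24·0.23922)
= 0.19305

Final: 0.19305


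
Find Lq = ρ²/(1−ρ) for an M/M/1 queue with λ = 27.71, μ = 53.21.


ρ = 27.71/53.21 = 0.5208
Lq = ρ²/(1−ρ) = 0.2712/0.4792 = 0.5659

Final: 0.5659


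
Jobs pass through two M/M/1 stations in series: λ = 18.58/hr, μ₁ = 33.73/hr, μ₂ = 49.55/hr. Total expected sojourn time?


Each node sees arrival rate λ = 18.58/hr (tandem ⇒ throughput preserved).
W₁ = 1/(μ₁−λ) = 1/(33.73−18.58) = 0.06601 hr
W₂ = 1/(μ₂−λ) = 1/(49.55−18.58) = 0.03229 hr
W_total = W₁ + W₂ = 0.06601 + 0.03229 = 0.09830 hr

Final: 0.09830 hr


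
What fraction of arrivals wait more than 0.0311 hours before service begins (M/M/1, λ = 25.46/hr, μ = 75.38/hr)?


ρ = 25.46/75.38 = 0.3378
P(Wq > t) = ρ·e^{−(μ−λ)t} = 0.3378·e^{−1.5525}
= 0.3378·0.211715 = 0.071508

Final: 0.071508


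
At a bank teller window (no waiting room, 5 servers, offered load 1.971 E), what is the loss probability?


B(c,a) = (a^c/c!) / Σ_{k=0}^{c} a^k/k!
a^5/5! = 0.247886
Σ terms (k=0..5): 1.00000 + 1.97100 + 1.94242 + 1.27617 + 0.62883 + 0.24789 = 7.066310
B = 0.247886/7.066310 = 0.035080

Final: 0.035080


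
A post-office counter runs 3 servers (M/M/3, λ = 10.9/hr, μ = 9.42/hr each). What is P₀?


a = λ/μ = 10.9/9.42 = 1.1571; ρ = a/c = 0.3857
Σ_{k=0}^{2} a^k/k! (terms k=0..2) = 1.00000 + 1.15711 + 0.66945 = 2.82657
Tail: a^3/(3!(1−ρ)) = 1.54927/(6·0.6143) = 0.42034
P₀ = 1/(2.82657 + 0.42034) = 1/3.24690 = 0.307986

Final: 0.307986


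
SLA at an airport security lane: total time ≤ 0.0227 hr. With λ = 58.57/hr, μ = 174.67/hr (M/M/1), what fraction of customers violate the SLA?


W ~ Exponential(μ−λ) for M/M/1.
μ − λ = 174.67 − 58.57 = 116.1000
P(W > t) = e^{−(μ−λ)t} = e^{−2.6355} = 0.071685

Final: 0.071685


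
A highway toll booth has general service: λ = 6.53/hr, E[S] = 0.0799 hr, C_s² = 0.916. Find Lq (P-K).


ρ = λ·E[S] = 6.53·0.0799 = 0.5217
Lq = ρ²(1+C_s²)/(2(1−ρ)) = 0.2722·(1+0.916)/(2·0.4783)
= 0.2722·1.9160/0.9565 = 0.54529

Final: 0.54529


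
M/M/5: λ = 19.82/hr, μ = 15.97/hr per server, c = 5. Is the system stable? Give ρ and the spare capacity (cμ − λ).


Total capacity cμ = 5·15.97 = 79.85/hr
ρ = λ/(cμ) = 19.82/79.85 = 0.2482
Stable ⇔ ρ < 1: YES
Spare capacity = cμ − λ = 79.85 − 19.82 = 60.03/hr

Final: ρ = 0.2482; stable; margin = 60.03/hr


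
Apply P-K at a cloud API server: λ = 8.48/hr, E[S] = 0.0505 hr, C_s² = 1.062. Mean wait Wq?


ρ = λ·E[S] = 8.48·0.0505 = 0.4282
E[S²] = E[S]²(1+C_s²) = 0.0505²·(1+1.062) = 0.005259
Wq = λ·E[S²]/(2(1−ρ)) = 8.48·0.005259/(2·0.5718) = 0.03900 hr

Final: 0.03900 hr


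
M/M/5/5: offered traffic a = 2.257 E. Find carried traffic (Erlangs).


B(5,2.257) = 0.052539 (Erlang-B)
Carried load = a(1 − B) = 2.257·(1 − 0.052539) = 2.257·0.947461 = 2.1384 E

Final: 2.1384 Erlangs


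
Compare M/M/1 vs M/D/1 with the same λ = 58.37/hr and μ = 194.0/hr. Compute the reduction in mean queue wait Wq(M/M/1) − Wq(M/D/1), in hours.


ρ = 58.37/194.0 = 0.3009
Wq(M/M/1) = ρ/(μ−λ) = 0.3009/135.63 = 0.002218 hr
Wq(M/D/1) = ρ/(2(μ−λ)) = 0.001109 hr
Savings = 0.002218 − 0.001109 = 0.001109 hr

Final: 0.001109 hr


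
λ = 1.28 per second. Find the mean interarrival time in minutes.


Mean interarrival time = 1/λ = 1/1.28 second = 0.78125 second
In minutes: 0.78125 × 0.0166667 = 0.01302 min

Final: 0.01302 min


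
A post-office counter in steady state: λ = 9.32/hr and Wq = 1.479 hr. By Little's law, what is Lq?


Lq = λWq = 9.32·1.479 = 13.7843

Final: 13.7843


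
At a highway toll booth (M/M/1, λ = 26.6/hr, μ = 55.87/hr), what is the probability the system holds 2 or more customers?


ρ = 26.6/55.87 = 0.4761
P(N ≥ n) = ρ^n = 0.4761^2 = 0.226676

Final: 0.226676


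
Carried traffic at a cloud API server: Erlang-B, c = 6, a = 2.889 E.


B(6,2.889) = 0.046228 (Erlang-B)
Carried load = a(1 − B) = 2.889·(1 − 0.046228) = 2.889·0.953772 = 2.7554 E

Final: 2.7554 Erlangs


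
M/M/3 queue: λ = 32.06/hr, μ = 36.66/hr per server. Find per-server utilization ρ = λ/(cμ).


ρ = λ/(cμ) = 32.06/(3·36.66) = 32.06/109.98 = 0.2915

Final: 0.2915


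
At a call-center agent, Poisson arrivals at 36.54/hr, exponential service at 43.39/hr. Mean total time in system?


W = 1/(μ−λ) = 1/(43.39 − 36.54) = 1/6.85 = 0.1460 hr

Final: 0.1460 hr


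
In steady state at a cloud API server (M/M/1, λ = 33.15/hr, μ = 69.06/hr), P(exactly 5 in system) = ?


ρ = 33.15/69.06 = 0.4800
P_n = (1−ρ)·ρ^n = (1 − 0.4800)·0.4800^5 = 0.5200·0.025485 = 0.013252

Final: 0.013252


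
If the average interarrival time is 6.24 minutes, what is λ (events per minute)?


λ = 1/(interarrival time) in consistent units.
1 minute = 1 min, so λ = 1/6.24 = 0.1603 per minute

Final: 0.1603 /min


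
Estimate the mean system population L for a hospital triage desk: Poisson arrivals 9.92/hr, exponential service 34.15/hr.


ρ = λ/μ = 9.92/34.15 = 0.2905
L = ρ/(1−ρ) = 0.2905/(1 − 0.2905) = 0.2905/0.7095 = 0.4094

Final: 0.4094


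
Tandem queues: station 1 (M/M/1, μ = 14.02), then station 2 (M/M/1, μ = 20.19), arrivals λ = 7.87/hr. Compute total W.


Each node sees arrival rate λ = 7.87/hr (tandem ⇒ throughput preserved).
W₁ = 1/(μ₁−λ) = 1/(14.02−7.87) = 0.16260 hr
W₂ = 1/(μ₂−λ) = 1/(20.19−7.87) = 0.08117 hr
W_total = W₁ + W₂ = 0.16260 + 0.08117 = 0.24377 hr

Final: 0.24377 hr


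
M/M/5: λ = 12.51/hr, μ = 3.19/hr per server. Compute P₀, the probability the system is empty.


a = λ/μ = 12.51/3.19 = 3.9216; ρ = a/c = 0.7843
Σ_{k=0}^{4} a^k/k! (terms k=0..4) = 1.00000 + 3.92163 + 7.68959 + 10.05191 + 9.85497 = 32.51810
Tail: a^5/(5!(1−ρ)) = 927.54104/(120·0.2157) = 35.83886
P₀ = 1/(32.51810 + 35.83886) = 1/68.35696 = 0.014629

Final: 0.014629


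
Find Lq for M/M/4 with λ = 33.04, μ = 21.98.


a = λ/μ = 1.5032; ρ = a/4 = 0.3758
P₀ = 0.220271
Lq = P₀·a^c·ρ / (c!·(1−ρ)²) = 0.220271·5.10563·0.3758/(24·0.38963)
= 0.04520

Final: 0.04520


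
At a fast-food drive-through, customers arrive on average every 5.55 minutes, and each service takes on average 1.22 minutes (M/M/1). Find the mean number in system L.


λ = 60/5.55 = 10.8108 /hr
μ = 60/1.22 = 49.1803 /hr
ρ = λ/μ = 10.8108/49.1803 = 0.2198
L = ρ/(1−ρ) = 0.2198/0.7802 = 0.2818

Final: 0.2818


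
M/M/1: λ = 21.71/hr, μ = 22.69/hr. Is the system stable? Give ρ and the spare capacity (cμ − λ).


Total capacity cμ = 1·22.69 = 22.69/hr
ρ = λ/(cμ) = 21.71/22.69 = 0.9568
Stable ⇔ ρ < 1: YES
Spare capacity = cμ − λ = 22.69 − 21.71 = 0.98/hr

Final: ρ = 0.9568; stable; margin = 0.98/hr


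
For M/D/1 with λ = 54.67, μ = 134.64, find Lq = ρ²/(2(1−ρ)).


ρ = 54.67/134.64 = 0.4060
M/D/1: Lq = ρ²/(2(1−ρ)) = 0.1649/(2·0.5940) = 0.13879

Final: 0.13879


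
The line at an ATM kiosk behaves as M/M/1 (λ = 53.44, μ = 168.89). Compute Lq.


ρ = 53.44/168.89 = 0.3164
Lq = ρ²/(1−ρ) = 0.1001/0.6836 = 0.1465

Final: 0.1465


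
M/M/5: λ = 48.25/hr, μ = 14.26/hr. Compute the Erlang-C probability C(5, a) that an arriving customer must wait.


a = λ/μ = 3.3836; ρ = a/5 = 0.6767
P₀ = 0.029889 (from M/M/c formula)
C(c,a) = [a^c/(c!(1−ρ))]·P₀ = [443.49524/(120·0.3233)]·0.029889
= 11.43211·0.029889 = 0.341689

Final: 0.341689


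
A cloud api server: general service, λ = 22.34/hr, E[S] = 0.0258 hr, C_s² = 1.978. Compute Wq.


ρ = λ·E[S] = 22.34·0.0258 = 0.5764
E[S²] = E[S]²(1+C_s²) = 0.0258²·(1+1.978) = 0.001982
Wq = λ·E[S²]/(2(1−ρ)) = 22.34·0.001982/(2·0.4236) = 0.05227 hr

Final: 0.05227 hr


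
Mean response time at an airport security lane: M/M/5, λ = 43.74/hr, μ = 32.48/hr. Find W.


a = 1.3467; ρ = 0.2693; P₀ = 0.259873
Lq = P₀·a^c·ρ/(c!(1−ρ)²) = 0.004839
Wq = Lq/λ = 0.004839/43.74 = 0.0001106 hr
W = Wq + 1/μ = 0.0001106 + 0.03079 = 0.03090 hr

Final: 0.03090 hr


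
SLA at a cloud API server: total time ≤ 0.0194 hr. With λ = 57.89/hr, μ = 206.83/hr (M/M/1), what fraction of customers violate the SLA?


W ~ Exponential(μ−λ) for M/M/1.
μ − λ = 206.83 − 57.89 = 148.9400
P(W > t) = e^{−(μ−λ)t} = e^{−2.8894} = 0.055608

Final: 0.055608


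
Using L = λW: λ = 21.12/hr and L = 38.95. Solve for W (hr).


W = L/λ = 38.95/21.12 = 1.8442 hr

Final: 1.8442 hr


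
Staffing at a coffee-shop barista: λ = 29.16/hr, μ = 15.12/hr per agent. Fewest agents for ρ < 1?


Stability requires cμ > λ ⇔ c > λ/μ.
λ/μ = 29.16/15.12 = 1.9286
Minimum integer c = ⌊1.9286⌋ + 1 = 2
Check: 2·15.12 = 30.24 > 29.16, while 1·15.12 = 15.12 ≤ 29.16

Final: 2 servers


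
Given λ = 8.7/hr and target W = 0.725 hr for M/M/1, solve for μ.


W = 1/(μ−λ) ⇒ μ − λ = 1/W = 1/0.725 = 1.3793
μ = λ + 1/W = 8.7 + 1.3793 = 10.0793 per hr

Final: 10.0793 /hr


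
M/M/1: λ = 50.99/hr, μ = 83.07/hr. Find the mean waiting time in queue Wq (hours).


ρ = 50.99/83.07 = 0.6138
Wq = ρ/(μ−λ) = 0.6138/(83.07 − 50.99) = 0.6138/32.08 = 0.01913 hr

Final: 0.01913 hr


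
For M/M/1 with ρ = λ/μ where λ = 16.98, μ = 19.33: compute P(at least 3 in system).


ρ = 16.98/19.33 = 0.8784
P(N ≥ n) = ρ^n = 0.8784^3 = 0.677825

Final: 0.677825


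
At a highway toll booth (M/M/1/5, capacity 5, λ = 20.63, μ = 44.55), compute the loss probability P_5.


ρ = λ/μ = 20.63/44.55 = 0.4631
P_K = (1−ρ)ρ^K/(1−ρ^(K+1)) = (0.5369·0.021294)/(1 − 0.009861)
= 0.011433/0.990139 = 0.011547

Final: 0.011547


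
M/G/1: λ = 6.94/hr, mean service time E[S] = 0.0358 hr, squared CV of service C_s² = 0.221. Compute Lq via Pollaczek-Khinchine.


ρ = λ·E[S] = 6.94·0.0358 = 0.2485
Lq = ρ²(1+C_s²)/(2(1−ρ)) = 0.06173·(1+0.221)/(2·0.7515)
= 0.06173·1.2210/1.5031 = 0.05014

Final: 0.05014


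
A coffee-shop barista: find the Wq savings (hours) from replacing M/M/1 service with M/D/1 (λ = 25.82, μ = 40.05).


ρ = 25.82/40.05 = 0.6447
Wq(M/M/1) = ρ/(μ−λ) = 0.6447/14.23 = 0.04531 hr
Wq(M/D/1) = ρ/(2(μ−λ)) = 0.02265 hr
Savings = 0.04531 − 0.02265 = 0.02265 hr

Final: 0.02265 hr


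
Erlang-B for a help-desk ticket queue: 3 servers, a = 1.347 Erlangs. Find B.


B(c,a) = (a^c/c!) / Σ_{k=0}^{c} a^k/k!
a^3/3! = 0.407335
Σ terms (k=0..3): 1.00000 + 1.34700 + 0.90720 + 0.40733 = 3.661539
B = 0.407335/3.661539 = 0.111247

Final: 0.111247


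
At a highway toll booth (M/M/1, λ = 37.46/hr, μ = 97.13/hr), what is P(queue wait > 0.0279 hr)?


ρ = 37.46/97.13 = 0.3857
P(Wq > t) = ρ·e^{−(μ−λ)t} = 0.3857·e^{−1.6648}
= 0.3857·0.189230 = 0.072980

Final: 0.072980


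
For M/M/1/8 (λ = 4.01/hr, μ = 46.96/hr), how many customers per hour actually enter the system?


ρ = 0.08539; P_K = (1−ρ)ρ^8/(1−ρ^9) = 0.000000002586
λ_eff = λ(1 − P_K) = 4.01·(1 − 0.000000002586) = 4.01·1.000000 = 4.0100 /hr

Final: 4.0100 /hr


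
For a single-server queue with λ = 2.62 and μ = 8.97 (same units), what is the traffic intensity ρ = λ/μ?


ρ = λ/μ = 2.62/8.97 = 0.2921

Final: 0.2921


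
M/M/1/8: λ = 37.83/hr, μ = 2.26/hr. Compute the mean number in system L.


ρ = 37.83/2.26 = 16.7389
L = ρ[1 − (K+1)ρ^K + Kρ^(K+1)] / [(1−ρ)(1−ρ^(K+1))]
Numerator: 16.7389·(1 − 9·6163440633.023081 + 8·103169450950.116440) = 12887051328874.205078
Denominator: (-15.7389)·(-103169450949.116440) = 1623777597460.208740
L = 12887051328874.205078/1623777597460.208740 = 7.9365

Final: 7.9365


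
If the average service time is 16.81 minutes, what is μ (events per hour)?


μ = 1/(service time) in consistent units.
1 hour = 60 min, so μ = 60/16.81 = 3.5693 per hour

Final: 3.5693 /hr


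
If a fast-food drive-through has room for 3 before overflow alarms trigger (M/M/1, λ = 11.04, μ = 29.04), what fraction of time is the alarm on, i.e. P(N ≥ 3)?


ρ = 11.04/29.04 = 0.3802
P(N ≥ n) = ρ^n = 0.3802^3 = 0.054944

Final: 0.054944


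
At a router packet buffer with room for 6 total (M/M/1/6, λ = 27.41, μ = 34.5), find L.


ρ = 27.41/34.5 = 0.7945
L = ρ[1 − (K+1)ρ^K + Kρ^(K+1)] / [(1−ρ)(1−ρ^(K+1))]
Numerator: 0.7945·(1 − 7·0.251501 + 6·0.199816) = 0.348296
Denominator: (0.2055)·(0.800184) = 0.164444
L = 0.348296/0.164444 = 2.1180

Final: 2.1180


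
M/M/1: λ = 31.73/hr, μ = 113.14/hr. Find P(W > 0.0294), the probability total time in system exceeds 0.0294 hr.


W ~ Exponential(μ−λ) for M/M/1.
μ − λ = 113.14 − 31.73 = 81.4100
P(W > t) = e^{−(μ−λ)t} = e^{−2.3935} = 0.091314

Final: 0.091314


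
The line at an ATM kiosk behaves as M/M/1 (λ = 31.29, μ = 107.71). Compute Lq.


ρ = 31.29/107.71 = 0.2905
Lq = ρ²/(1−ρ) = 0.08439/0.7095 = 0.1189

Final: 0.1189


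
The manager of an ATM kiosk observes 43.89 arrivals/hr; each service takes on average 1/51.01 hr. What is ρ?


ρ = λ/μ = 43.89/51.01 = 0.8604

Final: 0.8604


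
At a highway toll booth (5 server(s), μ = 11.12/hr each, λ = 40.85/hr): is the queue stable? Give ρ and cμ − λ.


Total capacity cμ = 5·11.12 = 55.60/hr
ρ = λ/(cμ) = 40.85/55.60 = 0.7347
Stable ⇔ ρ < 1: YES
Spare capacity = cμ − λ = 55.60 − 40.85 = 14.75/hr

Final: ρ = 0.7347; stable; margin = 14.75/hr


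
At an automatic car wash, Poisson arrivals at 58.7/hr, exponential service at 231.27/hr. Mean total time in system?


W = 1/(μ−λ) = 1/(231.27 − 58.7) = 1/172.57 = 0.005795 hr

Final: 0.005795 hr


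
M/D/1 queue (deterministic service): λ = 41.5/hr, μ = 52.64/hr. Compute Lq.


ρ = 41.5/52.64 = 0.7884
M/D/1: Lq = ρ²/(2(1−ρ)) = 0.6215/(2·0.2116) = 1.46847

Final: 1.46847


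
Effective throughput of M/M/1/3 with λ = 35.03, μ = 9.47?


ρ = 3.6990; P_K = (1−ρ)ρ^3/(1−ρ^4) = 0.733578
λ_eff = λ(1 − P_K) = 35.03·(1 − 0.733578) = 35.03·0.266422 = 9.3327 /hr

Final: 9.3327 /hr


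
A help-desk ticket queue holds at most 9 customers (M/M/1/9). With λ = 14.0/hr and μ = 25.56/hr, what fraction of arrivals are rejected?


ρ = λ/μ = 14.0/25.56 = 0.5477
P_K = (1−ρ)ρ^K/(1−ρ^(K+1)) = (0.4523·0.004437)/(1 − 0.002430)
= 0.002007/0.997570 = 0.002012

Final: 0.002012


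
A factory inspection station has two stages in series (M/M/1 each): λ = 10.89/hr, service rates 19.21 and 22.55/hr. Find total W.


Each node sees arrival rate λ = 10.89/hr (tandem ⇒ throughput preserved).
W₁ = 1/(μ₁−λ) = 1/(19.21−10.89) = 0.12019 hr
W₂ = 1/(μ₂−λ) = 1/(22.55−10.89) = 0.08576 hr
W_total = W₁ + W₂ = 0.12019 + 0.08576 = 0.20596 hr

Final: 0.20596 hr


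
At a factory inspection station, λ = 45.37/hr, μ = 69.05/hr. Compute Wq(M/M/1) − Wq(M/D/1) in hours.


ρ = 45.37/69.05 = 0.6571
Wq(M/M/1) = ρ/(μ−λ) = 0.6571/23.68 = 0.02775 hr
Wq(M/D/1) = ρ/(2(μ−λ)) = 0.01387 hr
Savings = 0.02775 − 0.01387 = 0.01387 hr

Final: 0.01387 hr


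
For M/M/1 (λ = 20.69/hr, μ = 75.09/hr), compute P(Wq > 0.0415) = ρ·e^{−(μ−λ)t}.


ρ = 20.69/75.09 = 0.2755
P(Wq > t) = ρ·e^{−(μ−λ)t} = 0.2755·e^{−2.2576}
= 0.2755·0.104601 = 0.028821

Final: 0.028821


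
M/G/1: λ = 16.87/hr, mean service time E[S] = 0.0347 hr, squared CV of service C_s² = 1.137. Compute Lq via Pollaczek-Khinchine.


ρ = λ·E[S] = 16.87·0.0347 = 0.5854
Lq = ρ²(1+C_s²)/(2(1−ρ)) = 0.3427·(1+1.137)/(2·0.4146)
= 0.3427·2.1370/0.8292 = 0.88313

Final: 0.88313


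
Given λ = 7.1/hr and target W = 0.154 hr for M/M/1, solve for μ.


W = 1/(μ−λ) ⇒ μ − λ = 1/W = 1/0.154 = 6.4935
μ = λ + 1/W = 7.1 + 6.4935 = 13.5935 per hr

Final: 13.5935 /hr


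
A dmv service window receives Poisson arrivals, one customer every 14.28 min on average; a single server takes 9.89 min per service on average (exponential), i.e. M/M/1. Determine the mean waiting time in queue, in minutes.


λ = 60/14.28 = 4.2017 /hr
μ = 60/9.89 = 6.0667 /hr
ρ = λ/μ = 4.2017/6.0667 = 0.6926
Wq = ρ/(μ−λ) = 0.6926/(6.0667−4.2017) = 0.37134 hr
In minutes: 0.37134·60 = 22.281 min

Final: 22.281 min


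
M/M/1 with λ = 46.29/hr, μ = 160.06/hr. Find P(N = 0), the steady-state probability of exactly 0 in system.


ρ = 46.29/160.06 = 0.2892
P_n = (1−ρ)·ρ^n = (1 − 0.2892)·0.2892^0 = 0.7108·1.000000 = 0.710796

Final: 0.710796


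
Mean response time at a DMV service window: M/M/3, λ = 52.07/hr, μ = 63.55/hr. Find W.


a = 0.8194; ρ = 0.2731; P₀ = 0.438375
Lq = P₀·a^c·ρ/(c!(1−ρ)²) = 0.02077
Wq = Lq/λ = 0.02077/52.07 = 0.0003990 hr
W = Wq + 1/μ = 0.0003990 + 0.01574 = 0.01613 hr

Final: 0.01613 hr


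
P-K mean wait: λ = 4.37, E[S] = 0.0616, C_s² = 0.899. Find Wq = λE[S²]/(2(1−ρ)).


ρ = λ·E[S] = 4.37·0.0616 = 0.2692
E[S²] = E[S]²(1+C_s²) = 0.0616²·(1+0.899) = 0.007206
Wq = λ·E[S²]/(2(1−ρ)) = 4.37·0.007206/(2·0.7308) = 0.02154 hr

Final: 0.02154 hr


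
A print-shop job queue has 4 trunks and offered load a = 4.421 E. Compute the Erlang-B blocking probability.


B(c,a) = (a^c/c!) / Σ_{k=0}^{c} a^k/k!
a^4/4! = 15.917352
Σ terms (k=0..4): 1.00000 + 4.42100 + 9.77262 + 14.40159 + 15.91735 = 45.512557
B = 15.917352/45.512557 = 0.349735

Final: 0.349735


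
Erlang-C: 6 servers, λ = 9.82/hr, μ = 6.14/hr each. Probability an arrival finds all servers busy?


a = λ/μ = 1.5993; ρ = a/6 = 0.2666
P₀ = 0.201953 (from M/M/c formula)
C(c,a) = [a^c/(c!(1−ρ))]·P₀ = [16.73627/(720·0.7334)]·0.201953
= 0.03169·0.201953 = 0.006400

Final: 0.006400


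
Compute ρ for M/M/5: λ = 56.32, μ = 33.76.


ρ = λ/(cμ) = 56.32/(5·33.76) = 56.32/168.80 = 0.3336

Final: 0.3336


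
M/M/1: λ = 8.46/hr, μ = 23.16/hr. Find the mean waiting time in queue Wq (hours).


ρ = 8.46/23.16 = 0.3653
Wq = ρ/(μ−λ) = 0.3653/(23.16 − 8.46) = 0.3653/14.70 = 0.02485 hr

Final: 0.02485 hr


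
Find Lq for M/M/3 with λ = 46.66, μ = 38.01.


a = λ/μ = 1.2276; ρ = a/3 = 0.4092
P₀ = 0.285479
Lq = P₀·a^c·ρ / (c!·(1−ρ)²) = 0.285479·1.84987·0.4092/(6·0.34906)
= 0.10318

Final: 0.10318


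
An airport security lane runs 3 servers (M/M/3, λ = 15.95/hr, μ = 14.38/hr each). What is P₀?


a = λ/μ = 15.95/14.38 = 1.1092; ρ = a/c = 0.3697
Σ_{k=0}^{2} a^k/k! (terms k=0..2) = 1.00000 + 1.10918 + 0.61514 = 2.72432
Tail: a^3/(3!(1−ρ)) = 1.36460/(6·0.6303) = 0.36085
P₀ = 1/(2.72432 + 0.36085) = 1/3.08517 = 0.324132

Final: 0.324132


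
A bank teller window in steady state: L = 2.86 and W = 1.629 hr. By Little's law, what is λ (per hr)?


λ = L/W = 2.86/1.629 = 1.7557 /hr

Final: 1.7557 /hr


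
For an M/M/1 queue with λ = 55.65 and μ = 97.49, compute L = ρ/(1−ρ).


ρ = λ/μ = 55.65/97.49 = 0.5708
L = ρ/(1−ρ) = 0.5708/(1 − 0.5708) = 0.5708/0.4292 = 1.3301

Final: 1.3301


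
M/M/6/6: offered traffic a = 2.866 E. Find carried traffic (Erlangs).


B(6,2.866) = 0.045041 (Erlang-B)
Carried load = a(1 − B) = 2.866·(1 − 0.045041) = 2.866·0.954959 = 2.7369 E

Final: 2.7369 Erlangs


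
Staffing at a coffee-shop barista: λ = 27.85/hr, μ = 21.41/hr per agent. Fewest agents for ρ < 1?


Stability requires cμ > λ ⇔ c > λ/μ.
λ/μ = 27.85/21.41 = 1.3008
Minimum integer c = ⌊1.3008⌋ + 1 = 2
Check: 2·21.41 = 42.82 > 27.85, while 1·21.41 = 21.41 ≤ 27.85

Final: 2 servers


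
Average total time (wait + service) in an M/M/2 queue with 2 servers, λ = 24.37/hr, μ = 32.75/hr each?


a = 0.7441; ρ = 0.3721; P₀ = 0.457661
Lq = P₀·a^c·ρ/(c!(1−ρ)²) = 0.11956
Wq = Lq/λ = 0.11956/24.37 = 0.004906 hr
W = Wq + 1/μ = 0.004906 + 0.03053 = 0.03544 hr

Final: 0.03544 hr


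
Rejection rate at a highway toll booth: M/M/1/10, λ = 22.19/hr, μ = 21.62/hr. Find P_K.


ρ = λ/μ = 22.19/21.62 = 1.0264
P_K = (1−ρ)ρ^K/(1−ρ^(K+1)) = (-0.02636·1.297227)/(1 − 1.331428)
= -0.034201/-0.331428 = 0.103192

Final: 0.103192


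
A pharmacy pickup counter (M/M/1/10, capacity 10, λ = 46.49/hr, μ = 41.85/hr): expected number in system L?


ρ = 46.49/41.85 = 1.1109
L = ρ[1 − (K+1)ρ^K + Kρ^(K+1)] / [(1−ρ)(1−ρ^(K+1))]
Numerator: 1.1109·(1 − 11·2.861810 + 10·3.179105) = 1.456510
Denominator: (-0.1109)·(-2.179105) = 0.241602
L = 1.456510/0.241602 = 6.0285

Final: 6.0285


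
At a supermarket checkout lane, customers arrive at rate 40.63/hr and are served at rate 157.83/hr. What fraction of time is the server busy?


ρ = λ/μ = 40.63/157.83 = 0.2574

Final: 0.2574


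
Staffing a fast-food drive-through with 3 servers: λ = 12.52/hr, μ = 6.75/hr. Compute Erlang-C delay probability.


a = λ/μ = 1.8548; ρ = a/3 = 0.6183
P₀ = 0.135850 (from M/M/c formula)
C(c,a) = [a^c/(c!(1−ρ))]·P₀ = [6.38119/(6·0.3817)]·0.135850
= 2.78610·0.135850 = 0.378490

Final: 0.378490


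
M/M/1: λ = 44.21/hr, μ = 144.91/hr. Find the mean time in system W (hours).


W = 1/(μ−λ) = 1/(144.91 − 44.21) = 1/100.70 = 0.009930 hr

Final: 0.009930 hr


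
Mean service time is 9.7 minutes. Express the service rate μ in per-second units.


μ = 1/(service time) in consistent units.
1 second = 0.0166667 min, so μ = 0.0166667/9.7 = 0.001718 per second

Final: 0.001718 /sec


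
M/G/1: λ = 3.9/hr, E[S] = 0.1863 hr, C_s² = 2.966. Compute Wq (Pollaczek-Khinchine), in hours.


ρ = λ·E[S] = 3.9·0.1863 = 0.7266
E[S²] = E[S]²(1+C_s²) = 0.1863²·(1+2.966) = 0.137651
Wq = λ·E[S²]/(2(1−ρ)) = 3.9·0.137651/(2·0.2734) = 0.98167 hr

Final: 0.98167 hr


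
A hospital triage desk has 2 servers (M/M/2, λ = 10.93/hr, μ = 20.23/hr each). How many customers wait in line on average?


a = λ/μ = 0.5403; ρ = a/2 = 0.2701
P₀ = 0.574625
Lq = P₀·a^c·ρ / (c!·(1−ρ)²) = 0.574625·0.29191·0.2701/(2·0.53269)
= 0.04253

Final: 0.04253


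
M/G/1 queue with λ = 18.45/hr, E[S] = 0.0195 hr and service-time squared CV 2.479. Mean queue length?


ρ = λ·E[S] = 18.45·0.0195 = 0.3598
Lq = ρ²(1+C_s²)/(2(1−ρ)) = 0.1294·(1+2.479)/(2·0.6402)
= 0.1294·3.4790/1.2805 = 0.35168

Final: 0.35168


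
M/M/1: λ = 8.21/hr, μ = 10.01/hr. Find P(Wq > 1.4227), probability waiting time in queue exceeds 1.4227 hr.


ρ = 8.21/10.01 = 0.8202
P(Wq > t) = ρ·e^{−(μ−λ)t} = 0.8202·e^{−2.5609}
= 0.8202·0.077238 = 0.063349

Final: 0.063349


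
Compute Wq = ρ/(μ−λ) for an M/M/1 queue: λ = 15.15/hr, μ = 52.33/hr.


ρ = 15.15/52.33 = 0.2895
Wq = ρ/(μ−λ) = 0.2895/(52.33 − 15.15) = 0.2895/37.18 = 0.007787 hr

Final: 0.007787 hr


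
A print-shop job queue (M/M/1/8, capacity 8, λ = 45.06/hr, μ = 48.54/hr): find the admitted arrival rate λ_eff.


ρ = 0.9283; P_K = (1−ρ)ρ^8/(1−ρ^9) = 0.081011
λ_eff = λ(1 − P_K) = 45.06·(1 − 0.081011) = 45.06·0.918989 = 41.4097 /hr

Final: 41.4097 /hr


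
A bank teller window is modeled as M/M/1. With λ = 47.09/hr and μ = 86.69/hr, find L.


ρ = λ/μ = 47.09/86.69 = 0.5432
L = ρ/(1−ρ) = 0.5432/(1 − 0.5432) = 0.5432/0.4568 = 1.1891

Final: 1.1891


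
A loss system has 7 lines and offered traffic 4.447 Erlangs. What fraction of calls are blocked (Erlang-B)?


B(c,a) = (a^c/c!) / Σ_{k=0}^{c} a^k/k!
a^7/7! = 6.824006
Σ terms (k=0..7): 1.00000 + 4.44700 + 9.88790 + 14.65717 + 16.29511 + 14.49287 + 10.74163 + 6.82401 = 78.345692
B = 6.824006/78.345692 = 0.087101

Final: 0.087101


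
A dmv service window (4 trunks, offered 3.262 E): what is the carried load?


B(4,3.262) = 0.234885 (Erlang-B)
Carried load = a(1 − B) = 3.262·(1 − 0.234885) = 3.262·0.765115 = 2.4958 E

Final: 2.4958 Erlangs


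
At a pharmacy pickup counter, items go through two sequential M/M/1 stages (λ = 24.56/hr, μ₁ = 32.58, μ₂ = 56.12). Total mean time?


Each node sees arrival rate λ = 24.56/hr (tandem ⇒ throughput preserved).
W₁ = 1/(μ₁−λ) = 1/(32.58−24.56) = 0.12469 hr
W₂ = 1/(μ₂−λ) = 1/(56.12−24.56) = 0.03169 hr
W_total = W₁ + W₂ = 0.12469 + 0.03169 = 0.15637 hr

Final: 0.15637 hr


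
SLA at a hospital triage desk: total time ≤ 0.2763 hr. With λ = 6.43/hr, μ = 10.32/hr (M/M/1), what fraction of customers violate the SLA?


W ~ Exponential(μ−λ) for M/M/1.
μ − λ = 10.32 − 6.43 = 3.8900
P(W > t) = e^{−(μ−λ)t} = e^{−1.0748} = 0.341364

Final: 0.341364


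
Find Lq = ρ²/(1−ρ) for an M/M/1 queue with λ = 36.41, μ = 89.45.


ρ = 36.41/89.45 = 0.4070
Lq = ρ²/(1−ρ) = 0.1657/0.5930 = 0.2794

Final: 0.2794


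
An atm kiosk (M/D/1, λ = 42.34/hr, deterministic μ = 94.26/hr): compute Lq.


ρ = 42.34/94.26 = 0.4492
M/D/1: Lq = ρ²/(2(1−ρ)) = 0.2018/(2·0.5508) = 0.18315

Final: 0.18315


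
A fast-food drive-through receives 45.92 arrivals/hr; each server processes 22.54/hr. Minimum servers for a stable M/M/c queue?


Stability requires cμ > λ ⇔ c > λ/μ.
λ/μ = 45.92/22.54 = 2.0373
Minimum integer c = ⌊2.0373⌋ + 1 = 3
Check: 3·22.54 = 67.62 > 45.92, while 2·22.54 = 45.08 ≤ 45.92

Final: 3 servers


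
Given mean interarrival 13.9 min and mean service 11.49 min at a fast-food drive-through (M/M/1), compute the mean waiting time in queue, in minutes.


λ = 60/13.9 = 4.3165 /hr
μ = 60/11.49 = 5.2219 /hr
ρ = λ/μ = 4.3165/5.2219 = 0.8266
Wq = ρ/(μ−λ) = 0.8266/(5.2219−4.3165) = 0.91300 hr
In minutes: 0.91300·60 = 54.780 min

Final: 54.780 min


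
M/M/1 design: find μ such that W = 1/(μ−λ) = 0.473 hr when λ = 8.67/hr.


W = 1/(μ−λ) ⇒ μ − λ = 1/W = 1/0.473 = 2.1142
μ = λ + 1/W = 8.67 + 2.1142 = 10.7842 per hr

Final: 10.7842 /hr


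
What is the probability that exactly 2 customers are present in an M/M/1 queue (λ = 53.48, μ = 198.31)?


ρ = 53.48/198.31 = 0.2697
P_n = (1−ρ)·ρ^n = (1 − 0.2697)·0.2697^2 = 0.7303·0.072727 = 0.053114

Final: 0.053114


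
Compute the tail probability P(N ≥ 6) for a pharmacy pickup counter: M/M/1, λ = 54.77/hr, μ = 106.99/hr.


ρ = 54.77/106.99 = 0.5119
P(N ≥ n) = ρ^n = 0.5119^6 = 0.017997

Final: 0.017997


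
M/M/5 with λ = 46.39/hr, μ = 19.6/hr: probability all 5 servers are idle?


a = λ/μ = 46.39/19.6 = 2.3668; ρ = a/c = 0.4734
Σ_{k=0}^{4} a^k/k! (terms k=0..4) = 1.00000 + 2.36684 + 2.80096 + 2.20980 + 1.30756 = 9.68516
Tail: a^5/(5!(1−ρ)) = 74.27480/(120·0.5266) = 1.17531
P₀ = 1/(9.68516 + 1.17531) = 1/10.86047 = 0.092077

Final: 0.092077


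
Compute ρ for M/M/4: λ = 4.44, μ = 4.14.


ρ = λ/(cμ) = 4.44/(4·4.14) = 4.44/16.56 = 0.2681

Final: 0.2681


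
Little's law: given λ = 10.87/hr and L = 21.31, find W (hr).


W = L/λ = 21.31/10.87 = 1.9604 hr

Final: 1.9604 hr


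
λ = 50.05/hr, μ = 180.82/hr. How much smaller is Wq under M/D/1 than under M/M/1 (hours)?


ρ = 50.05/180.82 = 0.2768
Wq(M/M/1) = ρ/(μ−λ) = 0.2768/130.77 = 0.002117 hr
Wq(M/D/1) = ρ/(2(μ−λ)) = 0.001058 hr
Savings = 0.002117 − 0.001058 = 0.001058 hr

Final: 0.001058 hr


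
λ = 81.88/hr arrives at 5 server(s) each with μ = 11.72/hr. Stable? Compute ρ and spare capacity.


Total capacity cμ = 5·11.72 = 58.60/hr
ρ = λ/(cμ) = 81.88/58.60 = 1.3973
Stable ⇔ ρ < 1: NO
Spare capacity = cμ − λ = 58.60 − 81.88 = -23.28/hr

Final: ρ = 1.3973; unstable; margin = -23.28/hr


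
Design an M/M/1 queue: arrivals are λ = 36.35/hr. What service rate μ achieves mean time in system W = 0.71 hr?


W = 1/(μ−λ) ⇒ μ − λ = 1/W = 1/0.71 = 1.4085
μ = λ + 1/W = 36.35 + 1.4085 = 37.7585 per hr

Final: 37.7585 /hr


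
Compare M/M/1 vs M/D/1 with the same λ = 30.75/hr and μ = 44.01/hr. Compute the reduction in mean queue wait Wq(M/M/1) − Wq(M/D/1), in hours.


ρ = 30.75/44.01 = 0.6987
Wq(M/M/1) = ρ/(μ−λ) = 0.6987/13.26 = 0.05269 hr
Wq(M/D/1) = ρ/(2(μ−λ)) = 0.02635 hr
Savings = 0.05269 − 0.02635 = 0.02635 hr

Final: 0.02635 hr


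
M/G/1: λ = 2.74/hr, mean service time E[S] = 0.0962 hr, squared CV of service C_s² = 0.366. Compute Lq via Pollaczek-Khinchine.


ρ = λ·E[S] = 2.74·0.0962 = 0.2636
Lq = ρ²(1+C_s²)/(2(1−ρ)) = 0.06948·(1+0.366)/(2·0.7364)
= 0.06948·1.3660/1.4728 = 0.06444

Final: 0.06444


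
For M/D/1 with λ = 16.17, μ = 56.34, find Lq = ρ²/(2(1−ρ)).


ρ = 16.17/56.34 = 0.2870
M/D/1: Lq = ρ²/(2(1−ρ)) = 0.08237/(2·0.7130) = 0.05777

Final: 0.05777


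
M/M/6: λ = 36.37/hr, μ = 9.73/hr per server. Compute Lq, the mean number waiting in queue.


a = λ/μ = 3.7379; ρ = a/6 = 0.6230
P₀ = 0.022375
Lq = P₀·a^c·ρ / (c!·(1−ρ)²) = 0.022375·2727.61308·0.6230/(720·0.14214)
= 0.37153

Final: 0.37153


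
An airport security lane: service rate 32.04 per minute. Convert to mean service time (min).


Mean service time = 1/μ = 1/32.04 minute = 0.03121 minute
In minutes: 0.03121 × 1 = 0.03121 min

Final: 0.03121 min


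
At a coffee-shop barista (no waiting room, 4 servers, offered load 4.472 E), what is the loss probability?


B(c,a) = (a^c/c!) / Σ_{k=0}^{c} a^k/k!
a^4/4! = 16.664640
Σ terms (k=0..4): 1.00000 + 4.47200 + 9.99939 + 14.90576 + 16.66464 = 47.041792
B = 16.664640/47.041792 = 0.354252

Final: 0.354252


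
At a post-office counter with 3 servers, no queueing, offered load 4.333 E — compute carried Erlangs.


B(3,4.333) = 0.479457 (Erlang-B)
Carried load = a(1 − B) = 4.333·(1 − 0.479457) = 4.333·0.520543 = 2.2555 E

Final: 2.2555 Erlangs


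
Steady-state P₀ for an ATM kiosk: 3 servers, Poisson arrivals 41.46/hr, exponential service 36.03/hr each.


a = λ/μ = 41.46/36.03 = 1.1507; ρ = a/c = 0.3836
Σ_{k=0}^{2} a^k/k! (terms k=0..2) = 1.00000 + 1.15071 + 0.66206 = 2.81277
Tail: a^3/(3!(1−ρ)) = 1.52368/(6·0.6164) = 0.41196
P₀ = 1/(2.81277 + 0.41196) = 1/3.22474 = 0.310103

Final: 0.310103


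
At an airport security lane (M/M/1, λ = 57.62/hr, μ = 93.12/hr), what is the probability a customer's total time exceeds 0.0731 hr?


W ~ Exponential(μ−λ) for M/M/1.
μ − λ = 93.12 − 57.62 = 35.5000
P(W > t) = e^{−(μ−λ)t} = e^{−2.5951} = 0.074642

Final: 0.074642


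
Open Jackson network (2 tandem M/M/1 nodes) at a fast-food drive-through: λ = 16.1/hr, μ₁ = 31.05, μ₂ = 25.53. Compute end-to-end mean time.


Each node sees arrival rate λ = 16.1/hr (tandem ⇒ throughput preserved).
W₁ = 1/(μ₁−λ) = 1/(31.05−16.1) = 0.06689 hr
W₂ = 1/(μ₂−λ) = 1/(25.53−16.1) = 0.10604 hr
W_total = W₁ + W₂ = 0.06689 + 0.10604 = 0.17293 hr

Final: 0.17293 hr


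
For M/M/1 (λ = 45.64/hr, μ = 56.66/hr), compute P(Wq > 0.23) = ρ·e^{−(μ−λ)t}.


ρ = 45.64/56.66 = 0.8055
P(Wq > t) = ρ·e^{−(μ−λ)t} = 0.8055·e^{−2.5346}
= 0.8055·0.079293 = 0.063871

Final: 0.063871


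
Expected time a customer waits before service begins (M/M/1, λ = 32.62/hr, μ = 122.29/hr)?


ρ = 32.62/122.29 = 0.2667
Wq = ρ/(μ−λ) = 0.2667/(122.29 − 32.62) = 0.2667/89.67 = 0.002975 hr

Final: 0.002975 hr


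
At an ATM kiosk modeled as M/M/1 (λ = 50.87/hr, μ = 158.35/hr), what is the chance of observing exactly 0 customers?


ρ = 50.87/158.35 = 0.3213
P_n = (1−ρ)·ρ^n = (1 − 0.3213)·0.3213^0 = 0.6787·1.000000 = 0.678750

Final: 0.678750


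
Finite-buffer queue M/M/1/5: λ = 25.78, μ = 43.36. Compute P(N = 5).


ρ = λ/μ = 25.78/43.36 = 0.5946
P_K = (1−ρ)ρ^K/(1−ρ^(K+1)) = (0.4054·0.074296)/(1 − 0.044174)
= 0.030123/0.955826 = 0.031515

Final: 0.031515


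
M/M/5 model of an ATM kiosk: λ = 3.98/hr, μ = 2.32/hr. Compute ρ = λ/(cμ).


ρ = λ/(cμ) = 3.98/(5·2.32) = 3.98/11.60 = 0.3431

Final: 0.3431


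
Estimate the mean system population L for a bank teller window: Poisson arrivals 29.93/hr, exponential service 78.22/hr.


ρ = λ/μ = 29.93/78.22 = 0.3826
L = ρ/(1−ρ) = 0.3826/(1 − 0.3826) = 0.3826/0.6174 = 0.6198

Final: 0.6198


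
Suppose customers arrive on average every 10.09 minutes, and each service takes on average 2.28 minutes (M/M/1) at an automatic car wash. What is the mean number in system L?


λ = 60/10.09 = 5.9465 /hr
μ = 60/2.28 = 26.3158 /hr
ρ = λ/μ = 5.9465/26.3158 = 0.2260
L = ρ/(1−ρ) = 0.2260/0.7740 = 0.2919

Final: 0.2919


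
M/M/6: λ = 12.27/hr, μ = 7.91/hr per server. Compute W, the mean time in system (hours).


a = 1.5512; ρ = 0.2585; P₀ = 0.211928
Lq = P₀·a^c·ρ/(c!(1−ρ)²) = 0.001928
Wq = Lq/λ = 0.001928/12.27 = 0.0001572 hr
W = Wq + 1/μ = 0.0001572 + 0.12642 = 0.12658 hr

Final: 0.12658 hr


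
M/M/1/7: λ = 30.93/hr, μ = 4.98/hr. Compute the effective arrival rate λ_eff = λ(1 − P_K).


ρ = 6.2108; P_K = (1−ρ)ρ^7/(1−ρ^8) = 0.838992
λ_eff = λ(1 − P_K) = 30.93·(1 − 0.838992) = 30.93·0.161008 = 4.9800 /hr

Final: 4.9800 /hr
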